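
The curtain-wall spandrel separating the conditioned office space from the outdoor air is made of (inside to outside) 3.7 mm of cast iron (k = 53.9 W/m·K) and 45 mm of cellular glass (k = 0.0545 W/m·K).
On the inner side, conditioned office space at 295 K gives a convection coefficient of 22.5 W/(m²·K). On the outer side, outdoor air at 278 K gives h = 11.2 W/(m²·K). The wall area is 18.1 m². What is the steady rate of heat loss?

Treating each layer as a thermal resistance in series:
R_inner film = 1/(h_i·A) = 1/(22.5×18.1) = 0.002455 K/W
R_cast iron = L/(kA) = 0.0037/(53.9×18.1) = 3.793×10^-6 K/W
R_cellular glass = L/(kA) = 0.045/(0.0545×18.1) = 0.04562 K/W
R_outer film = 1/(h_o·A) = 1/(11.2×18.1) = 0.004933 K/W
R_total = 0.05301 K/W
Q = ΔT / R_total = 17 / 0.05301

Q ≈ 321 W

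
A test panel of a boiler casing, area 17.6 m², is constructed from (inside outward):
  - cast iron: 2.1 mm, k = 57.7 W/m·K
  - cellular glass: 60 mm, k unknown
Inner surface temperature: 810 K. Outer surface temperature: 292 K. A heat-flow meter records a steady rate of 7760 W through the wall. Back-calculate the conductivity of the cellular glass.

Model the wall as resistances in series:
R_cast iron = L/(kA) = 0.0021/(57.7×17.6) = 2.068×10^-6 K/W
Sum of known resistances R_other = 2.068×10^-6 K/W
Total R = ΔT/Q = 518/7760 = 0.06675 K/W
R_cellular glass = R_total − R_other = 0.06675 K/W
k = L/(R·A) = 0.06/(0.06675×17.6)

k ≈ 0.0511 W/(m·K)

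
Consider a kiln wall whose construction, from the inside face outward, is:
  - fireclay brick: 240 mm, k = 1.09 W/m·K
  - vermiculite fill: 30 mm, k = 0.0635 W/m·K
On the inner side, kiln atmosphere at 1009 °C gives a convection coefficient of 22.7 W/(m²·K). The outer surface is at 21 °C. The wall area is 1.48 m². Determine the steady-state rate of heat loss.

Thermal resistances in series:
R_inner film = 1/(h_i·A) = 1/(22.7×1.48) = 0.02977 K/W
R_fireclay brick = L/(kA) = 0.24/(1.09×1.48) = 0.1488 K/W
R_vermiculite fill = L/(kA) = 0.03/(0.0635×1.48) = 0.3192 K/W
R_total = 0.4978 K/W
Q = ΔT / R_total = 988 / 0.4978

Q ≈ 1980 W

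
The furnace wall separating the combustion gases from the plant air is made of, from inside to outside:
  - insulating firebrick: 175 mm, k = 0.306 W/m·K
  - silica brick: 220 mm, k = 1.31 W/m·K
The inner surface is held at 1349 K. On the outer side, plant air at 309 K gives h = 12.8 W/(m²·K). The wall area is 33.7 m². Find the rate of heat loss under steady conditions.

Q ≈ 42800 W

Series thermal resistances:
R_insulating firebrick = L/(kA) = 0.175/(0.306×33.7) = 0.01697 K/W
R_silica brick = L/(kA) = 0.22/(1.31×33.7) = 0.004983 K/W
R_outer film = 1/(h_o·A) = 1/(12.8×33.7) = 0.002318 K/W
R_total = 0.02427 K/W
Q = ΔT / R_total = 1040 / 0.02427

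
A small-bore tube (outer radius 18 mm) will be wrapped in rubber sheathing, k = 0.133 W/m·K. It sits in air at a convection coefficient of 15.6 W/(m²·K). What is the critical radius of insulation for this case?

r_cr ≈ 8.53 mm

For a cylinder r_cr = k/h = 0.133/15.6
r_cr = 8.53 mm; since the bare radius (18 mm) is above r_cr, any added insulation will reduce heat loss.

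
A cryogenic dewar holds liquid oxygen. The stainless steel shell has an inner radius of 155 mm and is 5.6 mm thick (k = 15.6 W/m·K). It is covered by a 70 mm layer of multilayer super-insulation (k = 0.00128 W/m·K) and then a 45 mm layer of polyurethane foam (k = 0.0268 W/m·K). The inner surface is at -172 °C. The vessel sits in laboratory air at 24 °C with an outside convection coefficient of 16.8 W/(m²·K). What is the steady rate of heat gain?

Radial (spherical) resistances in series:
R_stainless steel shell = (1/0.155 − 1/0.1606)/(4π×15.6) = 0.001148 K/W
R_multilayer super-insulation = (1/0.1606 − 1/0.2306)/(4π×0.00128) = 117.5 K/W
R_polyurethane foam = (1/0.2306 − 1/0.2756)/(4π×0.0268) = 2.102 K/W
R_outer film = 1/(h·4πr_o²) = 1/(16.8×4π×0.2756²) = 0.06236 K/W
R_total = 119.7 K/W
Q = ΔT/R_total = 196/119.7

Q ≈ 1.64 W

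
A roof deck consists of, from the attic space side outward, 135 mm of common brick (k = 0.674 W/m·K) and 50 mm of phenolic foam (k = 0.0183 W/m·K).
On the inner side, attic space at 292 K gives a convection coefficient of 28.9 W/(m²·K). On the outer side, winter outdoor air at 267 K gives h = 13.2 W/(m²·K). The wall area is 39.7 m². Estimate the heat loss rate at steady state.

Using the resistance-network approach (series):
R_inner film = 1/(h_i·A) = 1/(28.9×39.7) = 8.716×10^-4 K/W
R_common brick = L/(kA) = 0.135/(0.674×39.7) = 0.005045 K/W
R_phenolic foam = L/(kA) = 0.05/(0.0183×39.7) = 0.06882 K/W
R_outer film = 1/(h_o·A) = 1/(13.2×39.7) = 0.001908 K/W
R_total = 0.07665 K/W
Q = ΔT / R_total = 25 / 0.07665

Q ≈ 326 W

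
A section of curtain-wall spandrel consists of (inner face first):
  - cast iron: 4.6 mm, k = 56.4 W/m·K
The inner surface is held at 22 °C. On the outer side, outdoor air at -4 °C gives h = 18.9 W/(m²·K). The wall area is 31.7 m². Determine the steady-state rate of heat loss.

Model the wall as resistances in series:
R_cast iron = L/(kA) = 0.0046/(56.4×31.7) = 2.573×10^-6 K/W
R_outer film = 1/(h_o·A) = 1/(18.9×31.7) = 0.001669 K/W
R_total = 0.001672 K/W
Q = ΔT / R_total = 26 / 0.001672

Q ≈ 15600 W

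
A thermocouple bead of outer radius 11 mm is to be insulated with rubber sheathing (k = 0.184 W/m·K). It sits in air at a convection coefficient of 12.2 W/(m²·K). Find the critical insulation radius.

r_cr ≈ 30.2 mm

For a sphere r_cr = 2k/h = 2×0.184/12.2
r_cr = 30.2 mm; since the bare radius (11 mm) is below r_cr, adding a thin layer of insulation will *increase* heat loss.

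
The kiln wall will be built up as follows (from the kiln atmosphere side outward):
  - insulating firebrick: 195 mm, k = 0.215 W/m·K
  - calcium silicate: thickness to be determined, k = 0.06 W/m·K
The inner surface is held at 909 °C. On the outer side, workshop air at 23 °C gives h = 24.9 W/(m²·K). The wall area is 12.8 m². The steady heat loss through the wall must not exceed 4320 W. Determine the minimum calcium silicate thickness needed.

Series thermal resistances:
R_insulating firebrick = L/(kA) = 0.195/(0.215×12.8) = 0.07086 K/W
R_outer film = 1/(h_o·A) = 1/(24.9×12.8) = 0.003138 K/W
Sum of the known resistances R_other = 0.074 K/W
Required total resistance R_tot = ΔT/Q_allow = 886/4320 = 0.2051 K/W
R_calcium silicate = R_tot − R_other = 0.1311 K/W
L = R·k·A = 0.1311×0.06×12.8

L ≈ 101 mm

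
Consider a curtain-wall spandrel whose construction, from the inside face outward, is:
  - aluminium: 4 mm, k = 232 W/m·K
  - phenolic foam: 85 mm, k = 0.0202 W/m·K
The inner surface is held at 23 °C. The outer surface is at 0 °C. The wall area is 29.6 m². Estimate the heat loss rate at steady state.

Model the wall as resistances in series:
R_aluminium = L/(kA) = 0.004/(232×29.6) = 5.825×10^-7 K/W
R_phenolic foam = L/(kA) = 0.085/(0.0202×29.6) = 0.1422 K/W
R_total = 0.1422 K/W
Q = ΔT / R_total = 23 / 0.1422

Q ≈ 162 W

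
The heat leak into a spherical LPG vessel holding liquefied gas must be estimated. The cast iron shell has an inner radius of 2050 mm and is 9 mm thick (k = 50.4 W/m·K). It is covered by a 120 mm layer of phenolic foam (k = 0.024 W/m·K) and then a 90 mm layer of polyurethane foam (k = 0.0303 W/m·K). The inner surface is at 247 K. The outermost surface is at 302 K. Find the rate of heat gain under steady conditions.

Q ≈ 403 W

Radial (spherical) resistances in series:
R_cast iron shell = (1/2.05 − 1/2.059)/(4π×50.4) = 3.367×10^-6 K/W
R_phenolic foam = (1/2.059 − 1/2.179)/(4π×0.024) = 0.08868 K/W
R_polyurethane foam = (1/2.179 − 1/2.269)/(4π×0.0303) = 0.04781 K/W
R_total = 0.1365 K/W
Q = ΔT/R_total = 55/0.1365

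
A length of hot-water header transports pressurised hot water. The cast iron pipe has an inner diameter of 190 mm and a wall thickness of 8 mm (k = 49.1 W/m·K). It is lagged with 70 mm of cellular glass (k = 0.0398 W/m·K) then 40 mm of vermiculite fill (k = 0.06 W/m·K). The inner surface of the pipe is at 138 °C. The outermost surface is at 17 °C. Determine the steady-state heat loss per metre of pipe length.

q′ ≈ 46.1 W/m

Per-layer cylindrical resistances, series-summed:
R_cast iron pipe wall = ln(103/95)/(2π×49.1×1) = 2.621×10^-4 K/W
R_cellular glass = ln(173/103)/(2π×0.0398×1) = 2.074 K/W
R_vermiculite fill = ln(213/173)/(2π×0.06×1) = 0.5517 K/W
R_total = 2.626 K/W
Q = ΔT/R_total = 121/2.626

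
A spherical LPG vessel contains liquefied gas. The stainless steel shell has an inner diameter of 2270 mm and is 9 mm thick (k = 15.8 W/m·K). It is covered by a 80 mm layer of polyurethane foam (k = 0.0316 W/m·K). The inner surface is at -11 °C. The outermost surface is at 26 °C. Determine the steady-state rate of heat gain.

Each spherical layer contributes R = (1/r_i − 1/r_o)/(4πk):
R_stainless steel shell = (1/1.135 − 1/1.144)/(4π×15.8) = 3.491×10^-5 K/W
R_polyurethane foam = (1/1.144 − 1/1.224)/(4π×0.0316) = 0.1439 K/W
R_total = 0.1439 K/W
Q = ΔT/R_total = 37/0.1439

Q ≈ 257 W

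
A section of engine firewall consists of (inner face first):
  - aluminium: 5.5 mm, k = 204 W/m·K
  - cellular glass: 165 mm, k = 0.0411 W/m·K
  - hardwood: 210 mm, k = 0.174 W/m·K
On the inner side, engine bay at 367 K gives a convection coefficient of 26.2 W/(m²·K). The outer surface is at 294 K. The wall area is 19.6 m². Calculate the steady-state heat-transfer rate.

Q ≈ 272 W

Model the wall as resistances in series:
R_inner film = 1/(h_i·A) = 1/(26.2×19.6) = 0.001947 K/W
R_aluminium = L/(kA) = 0.0055/(204×19.6) = 1.376×10^-6 K/W
R_cellular glass = L/(kA) = 0.165/(0.0411×19.6) = 0.2048 K/W
R_hardwood = L/(kA) = 0.21/(0.174×19.6) = 0.06158 K/W
R_total = 0.2684 K/W
Q = ΔT / R_total = 73 / 0.2684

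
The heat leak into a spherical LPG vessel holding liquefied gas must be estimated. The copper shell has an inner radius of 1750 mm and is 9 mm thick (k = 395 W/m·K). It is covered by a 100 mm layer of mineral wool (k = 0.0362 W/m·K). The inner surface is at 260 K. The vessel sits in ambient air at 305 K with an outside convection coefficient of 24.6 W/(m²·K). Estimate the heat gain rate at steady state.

Radial (spherical) resistances in series:
R_copper shell = (1/1.75 − 1/1.759)/(4π×395) = 5.89×10^-7 K/W
R_mineral wool = (1/1.759 − 1/1.859)/(4π×0.0362) = 0.06723 K/W
R_outer film = 1/(h·4πr_o²) = 1/(24.6×4π×1.859²) = 9.36×10^-4 K/W
R_total = 0.06816 K/W
Q = ΔT/R_total = 45/0.06816

Q ≈ 660 W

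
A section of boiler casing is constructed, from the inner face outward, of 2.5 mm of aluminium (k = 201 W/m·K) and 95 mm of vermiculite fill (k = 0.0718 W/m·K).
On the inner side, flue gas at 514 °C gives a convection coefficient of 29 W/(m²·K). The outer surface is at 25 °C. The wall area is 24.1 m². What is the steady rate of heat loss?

Q ≈ 8680 W

Thermal resistances in series:
R_inner film = 1/(h_i·A) = 1/(29×24.1) = 0.001431 K/W
R_aluminium = L/(kA) = 0.0025/(201×24.1) = 5.161×10^-7 K/W
R_vermiculite fill = L/(kA) = 0.095/(0.0718×24.1) = 0.0549 K/W
R_total = 0.05633 K/W
Q = ΔT / R_total = 489 / 0.05633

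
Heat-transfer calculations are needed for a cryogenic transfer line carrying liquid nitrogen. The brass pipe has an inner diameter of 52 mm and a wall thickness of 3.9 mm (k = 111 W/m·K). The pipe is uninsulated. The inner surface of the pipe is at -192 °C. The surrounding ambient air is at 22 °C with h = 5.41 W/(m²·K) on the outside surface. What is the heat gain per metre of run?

q′ ≈ 217 W/m

Cylindrical conduction, so R = ln(r₂/r₁)/(2πkL) per layer, in series:
R_brass pipe wall = ln(29.9/26)/(2π×111×1) = 2.004×10^-4 K/W
R_outer film = 1/(h_o·2πr_oL) = 1/(5.41×2π×0.0299×1) = 0.9839 K/W
R_total = 0.9841 K/W
Q = ΔT/R_total = 214/0.9841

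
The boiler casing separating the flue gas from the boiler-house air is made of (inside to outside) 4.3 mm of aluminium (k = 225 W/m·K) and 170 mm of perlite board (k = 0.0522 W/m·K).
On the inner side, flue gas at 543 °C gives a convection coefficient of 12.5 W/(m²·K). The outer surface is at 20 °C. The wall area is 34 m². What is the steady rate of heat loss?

Using the resistance-network approach (series):
R_inner film = 1/(h_i·A) = 1/(12.5×34) = 0.002353 K/W
R_aluminium = L/(kA) = 0.0043/(225×34) = 5.621×10^-7 K/W
R_perlite board = L/(kA) = 0.17/(0.0522×34) = 0.09579 K/W
R_total = 0.09814 K/W
Q = ΔT / R_total = 523 / 0.09814

Q ≈ 5330 W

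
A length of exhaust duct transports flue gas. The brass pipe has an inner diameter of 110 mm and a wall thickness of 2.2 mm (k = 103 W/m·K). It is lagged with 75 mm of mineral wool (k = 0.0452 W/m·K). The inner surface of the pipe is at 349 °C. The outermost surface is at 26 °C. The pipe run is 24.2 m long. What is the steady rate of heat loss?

Cylindrical conduction, so R = ln(r₂/r₁)/(2πkL) per layer, in series:
R_brass pipe wall = ln(57.2/55)/(2π×103×24.2) = 2.504×10^-6 K/W
R_mineral wool = ln(132.2/57.2)/(2π×0.0452×24.2) = 0.1219 K/W
R_total = 0.1219 K/W
Q = ΔT/R_total = 323/0.1219

Q ≈ 2650 W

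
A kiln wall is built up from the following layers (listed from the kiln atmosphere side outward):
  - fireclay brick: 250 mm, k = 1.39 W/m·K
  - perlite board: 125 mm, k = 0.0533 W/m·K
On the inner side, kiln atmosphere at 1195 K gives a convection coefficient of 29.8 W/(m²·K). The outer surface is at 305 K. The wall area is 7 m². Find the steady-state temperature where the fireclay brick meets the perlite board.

T ≈ 1120 K

Model the wall as resistances in series:
R_inner film = 1/(h_i·A) = 1/(29.8×7) = 0.004794 K/W
R_fireclay brick = L/(kA) = 0.25/(1.39×7) = 0.02569 K/W
R_perlite board = L/(kA) = 0.125/(0.0533×7) = 0.335 K/W
R_total = 0.3655 K/W;  Q = ΔT/R_total = 890/0.3655 = 2435 W
T_interface = T_inner − Q·ΣR(inner→interface) = 1195 − 2430×0.03049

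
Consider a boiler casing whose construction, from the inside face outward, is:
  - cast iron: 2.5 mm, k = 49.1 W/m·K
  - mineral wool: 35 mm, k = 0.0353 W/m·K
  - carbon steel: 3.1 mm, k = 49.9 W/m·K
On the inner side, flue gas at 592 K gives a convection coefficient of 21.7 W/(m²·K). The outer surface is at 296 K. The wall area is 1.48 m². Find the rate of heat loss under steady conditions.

Q ≈ 422 W

Series thermal resistances:
R_inner film = 1/(h_i·A) = 1/(21.7×1.48) = 0.03114 K/W
R_cast iron = L/(kA) = 0.0025/(49.1×1.48) = 3.44×10^-5 K/W
R_mineral wool = L/(kA) = 0.035/(0.0353×1.48) = 0.6699 K/W
R_carbon steel = L/(kA) = 0.0031/(49.9×1.48) = 4.198×10^-5 K/W
R_total = 0.7011 K/W
Q = ΔT / R_total = 296 / 0.7011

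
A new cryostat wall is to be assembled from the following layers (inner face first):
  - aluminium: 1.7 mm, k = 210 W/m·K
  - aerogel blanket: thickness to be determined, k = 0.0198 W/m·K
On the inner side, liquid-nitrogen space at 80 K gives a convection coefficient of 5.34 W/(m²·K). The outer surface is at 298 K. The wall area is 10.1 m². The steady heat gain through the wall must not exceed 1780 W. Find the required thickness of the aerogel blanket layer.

L ≈ 20.8 mm

Using the resistance-network approach (series):
R_inner film = 1/(h_i·A) = 1/(5.34×10.1) = 0.01854 K/W
R_aluminium = L/(kA) = 0.0017/(210×10.1) = 8.015×10^-7 K/W
Sum of the known resistances R_other = 0.01854 K/W
Required total resistance R_tot = ΔT/Q_allow = 218/1780 = 0.1225 K/W
R_aerogel blanket = R_tot − R_other = 0.1039 K/W
L = R·k·A = 0.1039×0.0198×10.1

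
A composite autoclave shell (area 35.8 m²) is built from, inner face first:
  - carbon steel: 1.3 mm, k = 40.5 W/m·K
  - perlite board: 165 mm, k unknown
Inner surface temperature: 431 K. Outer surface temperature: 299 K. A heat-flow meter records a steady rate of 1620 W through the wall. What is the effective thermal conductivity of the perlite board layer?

k ≈ 0.0566 W/(m·K)

Model the wall as resistances in series:
R_carbon steel = L/(kA) = 0.0013/(40.5×35.8) = 8.966×10^-7 K/W
Sum of known resistances R_other = 8.966×10^-7 K/W
Total R = ΔT/Q = 132/1620 = 0.08148 K/W
R_perlite board = R_total − R_other = 0.08148 K/W
k = L/(R·A) = 0.165/(0.08148×35.8)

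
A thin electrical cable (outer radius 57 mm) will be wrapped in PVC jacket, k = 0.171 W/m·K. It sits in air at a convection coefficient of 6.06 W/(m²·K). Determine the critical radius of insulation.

r_cr ≈ 28.2 mm

For a cylinder r_cr = k/h = 0.171/6.06
r_cr = 28.2 mm; since the bare radius (57 mm) is above r_cr, any added insulation will reduce heat loss.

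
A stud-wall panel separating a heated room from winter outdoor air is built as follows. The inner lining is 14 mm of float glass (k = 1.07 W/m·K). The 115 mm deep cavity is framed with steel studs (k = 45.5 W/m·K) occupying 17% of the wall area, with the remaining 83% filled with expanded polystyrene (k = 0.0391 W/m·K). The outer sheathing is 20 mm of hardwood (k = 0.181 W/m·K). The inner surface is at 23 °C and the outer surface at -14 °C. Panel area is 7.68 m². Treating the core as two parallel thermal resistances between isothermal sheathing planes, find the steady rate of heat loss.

Sheathing layers in series; stud and cavity paths in parallel between them.
R_inner = 0.014/(1.07×7.68) = 0.001704 K/W
R_stud  = 0.115/(45.5×0.17×7.68) = 0.001936 K/W
R_cav   = 0.115/(0.0391×0.83×7.68) = 0.4614 K/W
1/R_core = 1/R_stud + 1/R_cav → R_core = 0.001928 K/W
R_outer = 0.02/(0.181×7.68) = 0.01439 K/W
R_total = 0.01802 K/W
Q = ΔT/R_total = 37/0.01802

Q ≈ 2050 W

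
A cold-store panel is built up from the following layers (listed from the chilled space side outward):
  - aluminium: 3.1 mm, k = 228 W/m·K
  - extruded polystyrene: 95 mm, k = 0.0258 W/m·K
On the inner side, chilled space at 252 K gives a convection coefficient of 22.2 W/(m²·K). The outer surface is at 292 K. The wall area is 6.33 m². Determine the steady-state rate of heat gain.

Q ≈ 67.9 W

Thermal resistances in series:
R_inner film = 1/(h_i·A) = 1/(22.2×6.33) = 0.007116 K/W
R_aluminium = L/(kA) = 0.0031/(228×6.33) = 2.148×10^-6 K/W
R_extruded polystyrene = L/(kA) = 0.095/(0.0258×6.33) = 0.5817 K/W
R_total = 0.5888 K/W
Q = ΔT / R_total = 40 / 0.5888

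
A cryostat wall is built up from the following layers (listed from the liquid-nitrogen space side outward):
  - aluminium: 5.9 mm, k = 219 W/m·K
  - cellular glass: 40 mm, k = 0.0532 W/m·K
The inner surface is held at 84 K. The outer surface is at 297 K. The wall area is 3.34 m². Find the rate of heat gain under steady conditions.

Q ≈ 946 W

Treating each layer as a thermal resistance in series:
R_aluminium = L/(kA) = 0.0059/(219×3.34) = 8.066×10^-6 K/W
R_cellular glass = L/(kA) = 0.04/(0.0532×3.34) = 0.2251 K/W
R_total = 0.2251 K/W
Q = ΔT / R_total = 213 / 0.2251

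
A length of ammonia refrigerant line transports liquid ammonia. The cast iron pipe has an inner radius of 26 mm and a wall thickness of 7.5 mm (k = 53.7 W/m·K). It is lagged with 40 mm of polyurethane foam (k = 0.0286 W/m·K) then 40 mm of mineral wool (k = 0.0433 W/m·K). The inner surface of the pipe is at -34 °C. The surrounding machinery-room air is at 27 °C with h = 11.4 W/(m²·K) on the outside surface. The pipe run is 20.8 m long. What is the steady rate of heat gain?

Q ≈ 208 W

Cylindrical conduction, so R = ln(r₂/r₁)/(2πkL) per layer, in series:
R_cast iron pipe wall = ln(33.5/26)/(2π×53.7×20.8) = 3.611×10^-5 K/W
R_polyurethane foam = ln(73.5/33.5)/(2π×0.0286×20.8) = 0.2102 K/W
R_mineral wool = ln(113.5/73.5)/(2π×0.0433×20.8) = 0.07678 K/W
R_outer film = 1/(h_o·2πr_oL) = 1/(11.4×2π×0.1135×20.8) = 0.005914 K/W
R_total = 0.293 K/W
Q = ΔT/R_total = 61/0.293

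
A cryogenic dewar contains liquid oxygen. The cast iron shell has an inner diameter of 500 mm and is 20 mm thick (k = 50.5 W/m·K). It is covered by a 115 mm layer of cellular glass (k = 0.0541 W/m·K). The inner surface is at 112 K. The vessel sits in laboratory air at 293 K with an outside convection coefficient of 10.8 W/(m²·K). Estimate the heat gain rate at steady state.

Q ≈ 108 W

For a spherical shell R = (1/r₁ − 1/r₂)/(4πk); film R = 1/(h·4πr²). In series:
R_cast iron shell = (1/0.25 − 1/0.27)/(4π×50.5) = 4.669×10^-4 K/W
R_cellular glass = (1/0.27 − 1/0.385)/(4π×0.0541) = 1.627 K/W
R_outer film = 1/(h·4πr_o²) = 1/(10.8×4π×0.385²) = 0.04971 K/W
R_total = 1.677 K/W
Q = ΔT/R_total = 181/1.677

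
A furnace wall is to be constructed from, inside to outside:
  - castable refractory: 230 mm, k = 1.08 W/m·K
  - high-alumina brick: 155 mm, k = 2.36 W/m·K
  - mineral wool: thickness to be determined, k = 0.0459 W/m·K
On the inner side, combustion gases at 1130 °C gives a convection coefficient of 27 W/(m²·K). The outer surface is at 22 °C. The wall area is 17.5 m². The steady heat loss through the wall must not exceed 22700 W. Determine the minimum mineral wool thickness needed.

L ≈ 24.7 mm

Thermal resistances in series:
R_inner film = 1/(h_i·A) = 1/(27×17.5) = 0.002116 K/W
R_castable refractory = L/(kA) = 0.23/(1.08×17.5) = 0.01217 K/W
R_high-alumina brick = L/(kA) = 0.155/(2.36×17.5) = 0.003753 K/W
Sum of the known resistances R_other = 0.01804 K/W
Required total resistance R_tot = ΔT/Q_allow = 1108/22700 = 0.04881 K/W
R_mineral wool = R_tot − R_other = 0.03077 K/W
L = R·k·A = 0.03077×0.0459×17.5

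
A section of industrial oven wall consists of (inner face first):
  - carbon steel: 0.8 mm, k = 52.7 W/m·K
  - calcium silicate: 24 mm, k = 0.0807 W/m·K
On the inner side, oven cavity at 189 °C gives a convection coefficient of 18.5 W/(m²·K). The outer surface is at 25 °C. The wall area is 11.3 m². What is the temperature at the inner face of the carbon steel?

T ≈ 164 °C

Treating each layer as a thermal resistance in series:
R_inner film = 1/(h_i·A) = 1/(18.5×11.3) = 0.004784 K/W
R_carbon steel = L/(kA) = 0.0008/(52.7×11.3) = 1.343×10^-6 K/W
R_calcium silicate = L/(kA) = 0.024/(0.0807×11.3) = 0.02632 K/W
R_total = 0.0311 K/W;  Q = ΔT/R_total = 164/0.0311 = 5273 W
T_interface = T_inner − Q·ΣR(inner→interface) = 189 − 5270×0.004784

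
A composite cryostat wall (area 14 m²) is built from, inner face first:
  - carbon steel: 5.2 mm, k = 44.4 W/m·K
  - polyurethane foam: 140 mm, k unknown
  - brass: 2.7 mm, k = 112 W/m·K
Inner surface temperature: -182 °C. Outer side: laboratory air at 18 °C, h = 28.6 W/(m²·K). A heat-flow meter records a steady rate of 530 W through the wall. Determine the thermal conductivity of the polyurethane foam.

k ≈ 0.0267 W/(m·K)

Series thermal resistances:
R_carbon steel = L/(kA) = 0.0052/(44.4×14) = 8.366×10^-6 K/W
R_brass = L/(kA) = 0.0027/(112×14) = 1.722×10^-6 K/W
R_outer film = 1/(h_o·A) = 1/(28.6×14) = 0.002498 K/W
Sum of known resistances R_other = 0.002508 K/W
Total R = ΔT/Q = 200/530 = 0.3774 K/W
R_polyurethane foam = R_total − R_other = 0.3749 K/W
k = L/(R·A) = 0.14/(0.3749×14)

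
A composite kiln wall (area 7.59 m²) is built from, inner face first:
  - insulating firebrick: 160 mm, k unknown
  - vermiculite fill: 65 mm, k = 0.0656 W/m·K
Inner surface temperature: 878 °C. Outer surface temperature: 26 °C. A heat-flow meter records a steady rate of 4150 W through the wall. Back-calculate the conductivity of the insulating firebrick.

k ≈ 0.282 W/(m·K)

Using the resistance-network approach (series):
R_vermiculite fill = L/(kA) = 0.065/(0.0656×7.59) = 0.1305 K/W
Sum of known resistances R_other = 0.1305 K/W
Total R = ΔT/Q = 852/4150 = 0.2053 K/W
R_insulating firebrick = R_total − R_other = 0.07475 K/W
k = L/(R·A) = 0.16/(0.07475×7.59)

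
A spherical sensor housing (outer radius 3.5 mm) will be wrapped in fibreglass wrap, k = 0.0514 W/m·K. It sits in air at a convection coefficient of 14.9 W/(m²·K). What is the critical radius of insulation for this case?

For a sphere r_cr = 2k/h = 2×0.0514/14.9
r_cr = 6.9 mm; since the bare radius (3.5 mm) is below r_cr, adding a thin layer of insulation will *increase* heat loss.

r_cr ≈ 6.9 mm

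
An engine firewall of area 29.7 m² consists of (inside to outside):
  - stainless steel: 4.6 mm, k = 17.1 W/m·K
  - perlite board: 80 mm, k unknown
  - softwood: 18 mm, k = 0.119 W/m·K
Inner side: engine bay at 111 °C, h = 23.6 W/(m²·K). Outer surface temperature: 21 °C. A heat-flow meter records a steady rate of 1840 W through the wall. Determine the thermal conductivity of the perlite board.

Using the resistance-network approach (series):
R_inner film = 1/(h_i·A) = 1/(23.6×29.7) = 0.001427 K/W
R_stainless steel = L/(kA) = 0.0046/(17.1×29.7) = 9.057×10^-6 K/W
R_softwood = L/(kA) = 0.018/(0.119×29.7) = 0.005093 K/W
Sum of known resistances R_other = 0.006529 K/W
Total R = ΔT/Q = 90/1840 = 0.04891 K/W
R_perlite board = R_total − R_other = 0.04238 K/W
k = L/(R·A) = 0.08/(0.04238×29.7)

k ≈ 0.0636 W/(m·K)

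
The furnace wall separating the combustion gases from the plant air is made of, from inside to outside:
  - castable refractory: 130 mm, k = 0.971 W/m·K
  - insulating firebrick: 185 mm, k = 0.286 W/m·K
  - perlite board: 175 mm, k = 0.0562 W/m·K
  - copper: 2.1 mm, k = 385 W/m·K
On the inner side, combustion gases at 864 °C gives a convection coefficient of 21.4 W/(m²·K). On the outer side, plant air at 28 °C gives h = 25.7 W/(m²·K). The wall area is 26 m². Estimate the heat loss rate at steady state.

Model the wall as resistances in series:
R_inner film = 1/(h_i·A) = 1/(21.4×26) = 0.001797 K/W
R_castable refractory = L/(kA) = 0.13/(0.971×26) = 0.005149 K/W
R_insulating firebrick = L/(kA) = 0.185/(0.286×26) = 0.02488 K/W
R_perlite board = L/(kA) = 0.175/(0.0562×26) = 0.1198 K/W
R_copper = L/(kA) = 0.0021/(385×26) = 2.098×10^-7 K/W
R_outer film = 1/(h_o·A) = 1/(25.7×26) = 0.001497 K/W
R_total = 0.1531 K/W
Q = ΔT / R_total = 836 / 0.1531

Q ≈ 5460 W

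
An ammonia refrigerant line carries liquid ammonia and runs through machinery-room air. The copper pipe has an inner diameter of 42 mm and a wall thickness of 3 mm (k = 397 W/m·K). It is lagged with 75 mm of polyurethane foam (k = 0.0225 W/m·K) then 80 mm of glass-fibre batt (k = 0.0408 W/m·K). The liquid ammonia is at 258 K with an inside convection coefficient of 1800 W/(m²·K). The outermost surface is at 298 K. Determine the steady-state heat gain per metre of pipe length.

Treating each annulus and film as a series resistance:
R_inner film = 1/(h_i·2πr₁L) = 1/(1800×2π×0.021×1) = 0.00421 K/W
R_copper pipe wall = ln(24/21)/(2π×397×1) = 5.353×10^-5 K/W
R_polyurethane foam = ln(99/24)/(2π×0.0225×1) = 10.02 K/W
R_glass-fibre batt = ln(179/99)/(2π×0.0408×1) = 2.31 K/W
R_total = 12.34 K/W
Q = ΔT/R_total = 40/12.34

q′ ≈ 3.24 W/m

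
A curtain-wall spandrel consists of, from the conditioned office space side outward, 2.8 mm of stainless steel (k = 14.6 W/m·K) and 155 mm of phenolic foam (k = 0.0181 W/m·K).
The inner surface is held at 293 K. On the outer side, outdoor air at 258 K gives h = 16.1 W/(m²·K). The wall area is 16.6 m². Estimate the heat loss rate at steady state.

Q ≈ 67.4 W

Using the resistance-network approach (series):
R_stainless steel = L/(kA) = 0.0028/(14.6×16.6) = 1.155×10^-5 K/W
R_phenolic foam = L/(kA) = 0.155/(0.0181×16.6) = 0.5159 K/W
R_outer film = 1/(h_o·A) = 1/(16.1×16.6) = 0.003742 K/W
R_total = 0.5196 K/W
Q = ΔT / R_total = 35 / 0.5196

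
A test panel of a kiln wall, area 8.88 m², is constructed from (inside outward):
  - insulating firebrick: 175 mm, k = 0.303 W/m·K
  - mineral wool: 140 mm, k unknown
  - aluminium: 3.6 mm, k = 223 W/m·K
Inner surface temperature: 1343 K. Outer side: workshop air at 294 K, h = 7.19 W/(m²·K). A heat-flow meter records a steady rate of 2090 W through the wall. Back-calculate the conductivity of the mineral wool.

Thermal resistances in series:
R_insulating firebrick = L/(kA) = 0.175/(0.303×8.88) = 0.06504 K/W
R_aluminium = L/(kA) = 0.0036/(223×8.88) = 1.818×10^-6 K/W
R_outer film = 1/(h_o·A) = 1/(7.19×8.88) = 0.01566 K/W
Sum of known resistances R_other = 0.0807 K/W
Total R = ΔT/Q = 1049/2090 = 0.5019 K/W
R_mineral wool = R_total − R_other = 0.4212 K/W
k = L/(R·A) = 0.14/(0.4212×8.88)

k ≈ 0.0374 W/(m·K)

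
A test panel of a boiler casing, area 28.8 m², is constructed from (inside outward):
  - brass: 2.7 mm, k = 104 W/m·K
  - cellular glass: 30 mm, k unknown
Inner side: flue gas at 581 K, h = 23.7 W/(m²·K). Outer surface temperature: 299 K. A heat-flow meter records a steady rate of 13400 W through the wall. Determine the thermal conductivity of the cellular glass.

k ≈ 0.0532 W/(m·K)

Using the resistance-network approach (series):
R_inner film = 1/(h_i·A) = 1/(23.7×28.8) = 0.001465 K/W
R_brass = L/(kA) = 0.0027/(104×28.8) = 9.014×10^-7 K/W
Sum of known resistances R_other = 0.001466 K/W
Total R = ΔT/Q = 282/13400 = 0.02104 K/W
R_cellular glass = R_total − R_other = 0.01958 K/W
k = L/(R·A) = 0.03/(0.01958×28.8)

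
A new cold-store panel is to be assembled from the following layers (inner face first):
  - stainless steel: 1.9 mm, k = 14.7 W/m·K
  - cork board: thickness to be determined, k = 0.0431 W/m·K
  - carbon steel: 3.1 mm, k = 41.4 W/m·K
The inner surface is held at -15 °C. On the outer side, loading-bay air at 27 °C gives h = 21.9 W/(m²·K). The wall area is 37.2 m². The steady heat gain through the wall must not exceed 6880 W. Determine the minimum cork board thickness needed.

Treating each layer as a thermal resistance in series:
R_stainless steel = L/(kA) = 0.0019/(14.7×37.2) = 3.475×10^-6 K/W
R_carbon steel = L/(kA) = 0.0031/(41.4×37.2) = 2.013×10^-6 K/W
R_outer film = 1/(h_o·A) = 1/(21.9×37.2) = 0.001227 K/W
Sum of the known resistances R_other = 0.001233 K/W
Required total resistance R_tot = ΔT/Q_allow = 42/6880 = 0.006105 K/W
R_cork board = R_tot − R_other = 0.004872 K/W
L = R·k·A = 0.004872×0.0431×37.2

L ≈ 7.81 mm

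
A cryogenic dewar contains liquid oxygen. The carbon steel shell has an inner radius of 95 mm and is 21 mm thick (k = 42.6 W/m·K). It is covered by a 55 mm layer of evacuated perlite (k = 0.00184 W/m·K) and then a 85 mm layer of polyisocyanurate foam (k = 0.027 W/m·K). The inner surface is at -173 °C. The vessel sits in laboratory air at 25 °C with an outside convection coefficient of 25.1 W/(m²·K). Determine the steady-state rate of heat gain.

Q ≈ 1.58 W

Spherical conduction: R = (1/r_in − 1/r_out)/(4πk) per layer; series-sum.
R_carbon steel shell = (1/0.095 − 1/0.116)/(4π×42.6) = 0.00356 K/W
R_evacuated perlite = (1/0.116 − 1/0.171)/(4π×0.00184) = 119.9 K/W
R_polyisocyanurate foam = (1/0.171 − 1/0.256)/(4π×0.027) = 5.723 K/W
R_outer film = 1/(h·4πr_o²) = 1/(25.1×4π×0.256²) = 0.04838 K/W
R_total = 125.7 K/W
Q = ΔT/R_total = 198/125.7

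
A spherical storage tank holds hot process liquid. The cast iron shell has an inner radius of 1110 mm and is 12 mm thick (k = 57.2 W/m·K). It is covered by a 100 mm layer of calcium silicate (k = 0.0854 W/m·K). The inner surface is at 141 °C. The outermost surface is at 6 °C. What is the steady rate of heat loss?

For a spherical shell R = (1/r₁ − 1/r₂)/(4πk); film R = 1/(h·4πr²). In series:
R_cast iron shell = (1/1.11 − 1/1.122)/(4π×57.2) = 1.34×10^-5 K/W
R_calcium silicate = (1/1.122 − 1/1.222)/(4π×0.0854) = 0.06796 K/W
R_total = 0.06798 K/W
Q = ΔT/R_total = 135/0.06798

Q ≈ 1990 W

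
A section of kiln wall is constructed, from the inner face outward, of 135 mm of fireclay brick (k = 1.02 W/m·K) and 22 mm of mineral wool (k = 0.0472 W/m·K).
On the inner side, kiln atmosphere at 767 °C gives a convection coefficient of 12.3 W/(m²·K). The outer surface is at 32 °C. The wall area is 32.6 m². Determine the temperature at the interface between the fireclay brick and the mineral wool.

T ≈ 536 °C

Model the wall as resistances in series:
R_inner film = 1/(h_i·A) = 1/(12.3×32.6) = 0.002494 K/W
R_fireclay brick = L/(kA) = 0.135/(1.02×32.6) = 0.00406 K/W
R_mineral wool = L/(kA) = 0.022/(0.0472×32.6) = 0.0143 K/W
R_total = 0.02085 K/W;  Q = ΔT/R_total = 735/0.02085 = 35250 W
T_interface = T_inner − Q·ΣR(inner→interface) = 767 − 35200×0.006554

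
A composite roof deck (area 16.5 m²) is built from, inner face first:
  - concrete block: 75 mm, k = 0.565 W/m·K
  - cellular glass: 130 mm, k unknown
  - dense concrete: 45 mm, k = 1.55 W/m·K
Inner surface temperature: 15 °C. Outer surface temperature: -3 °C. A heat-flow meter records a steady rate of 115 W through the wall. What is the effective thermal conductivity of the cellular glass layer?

k ≈ 0.0537 W/(m·K)

Treating each layer as a thermal resistance in series:
R_concrete block = L/(kA) = 0.075/(0.565×16.5) = 0.008045 K/W
R_dense concrete = L/(kA) = 0.045/(1.55×16.5) = 0.00176 K/W
Sum of known resistances R_other = 0.009805 K/W
Total R = ΔT/Q = 18/115 = 0.1565 K/W
R_cellular glass = R_total − R_other = 0.1467 K/W
k = L/(R·A) = 0.13/(0.1467×16.5)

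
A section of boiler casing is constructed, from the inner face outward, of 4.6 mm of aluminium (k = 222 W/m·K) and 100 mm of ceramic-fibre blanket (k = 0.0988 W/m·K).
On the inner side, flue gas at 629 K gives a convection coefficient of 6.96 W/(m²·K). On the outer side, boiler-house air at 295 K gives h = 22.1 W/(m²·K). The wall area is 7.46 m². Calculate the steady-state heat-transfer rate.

Using the resistance-network approach (series):
R_inner film = 1/(h_i·A) = 1/(6.96×7.46) = 0.01926 K/W
R_aluminium = L/(kA) = 0.0046/(222×7.46) = 2.778×10^-6 K/W
R_ceramic-fibre blanket = L/(kA) = 0.1/(0.0988×7.46) = 0.1357 K/W
R_outer film = 1/(h_o·A) = 1/(22.1×7.46) = 0.006066 K/W
R_total = 0.161 K/W
Q = ΔT / R_total = 334 / 0.161

Q ≈ 2070 W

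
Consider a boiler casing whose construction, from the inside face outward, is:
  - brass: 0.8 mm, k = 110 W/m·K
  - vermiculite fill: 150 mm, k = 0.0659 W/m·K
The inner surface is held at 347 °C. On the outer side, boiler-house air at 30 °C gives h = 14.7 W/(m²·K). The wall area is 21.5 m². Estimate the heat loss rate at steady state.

Thermal resistances in series:
R_brass = L/(kA) = 0.0008/(110×21.5) = 3.383×10^-7 K/W
R_vermiculite fill = L/(kA) = 0.15/(0.0659×21.5) = 0.1059 K/W
R_outer film = 1/(h_o·A) = 1/(14.7×21.5) = 0.003164 K/W
R_total = 0.109 K/W
Q = ΔT / R_total = 317 / 0.109

Q ≈ 2910 W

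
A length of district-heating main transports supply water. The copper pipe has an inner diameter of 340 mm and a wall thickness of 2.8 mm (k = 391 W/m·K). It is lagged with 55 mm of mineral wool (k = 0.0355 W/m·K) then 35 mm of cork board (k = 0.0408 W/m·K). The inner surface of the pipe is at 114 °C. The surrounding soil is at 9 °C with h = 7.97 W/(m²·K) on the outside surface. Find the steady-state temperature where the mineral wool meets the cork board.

T ≈ 44.5 °C

Cylindrical conduction, so R = ln(r₂/r₁)/(2πkL) per layer, in series:
R_copper pipe wall = ln(172.8/170)/(2π×391×1) = 6.65×10^-6 K/W
R_mineral wool = ln(227.8/172.8)/(2π×0.0355×1) = 1.239 K/W
R_cork board = ln(262.8/227.8)/(2π×0.0408×1) = 0.5575 K/W
R_outer film = 1/(h_o·2πr_oL) = 1/(7.97×2π×0.2628×1) = 0.07599 K/W
R_total = 1.872 K/W
Q = ΔT/R_total = 105/1.872
Q = 56.1 W/m
T_interface = T_inner − Q·ΣR(inner→interface) = 114 − 56.1×1.239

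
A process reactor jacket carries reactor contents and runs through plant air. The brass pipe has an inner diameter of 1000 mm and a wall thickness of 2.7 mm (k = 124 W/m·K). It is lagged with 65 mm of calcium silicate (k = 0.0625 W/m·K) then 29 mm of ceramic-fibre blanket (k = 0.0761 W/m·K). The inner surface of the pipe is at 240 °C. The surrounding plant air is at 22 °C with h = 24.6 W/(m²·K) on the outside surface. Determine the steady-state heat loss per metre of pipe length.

Cylindrical conduction, so R = ln(r₂/r₁)/(2πkL) per layer, in series:
R_brass pipe wall = ln(502.7/500)/(2π×124×1) = 6.912×10^-6 K/W
R_calcium silicate = ln(567.7/502.7)/(2π×0.0625×1) = 0.3097 K/W
R_ceramic-fibre blanket = ln(596.7/567.7)/(2π×0.0761×1) = 0.1042 K/W
R_outer film = 1/(h_o·2πr_oL) = 1/(24.6×2π×0.5967×1) = 0.01084 K/W
R_total = 0.4247 K/W
Q = ΔT/R_total = 218/0.4247

q′ ≈ 513 W/m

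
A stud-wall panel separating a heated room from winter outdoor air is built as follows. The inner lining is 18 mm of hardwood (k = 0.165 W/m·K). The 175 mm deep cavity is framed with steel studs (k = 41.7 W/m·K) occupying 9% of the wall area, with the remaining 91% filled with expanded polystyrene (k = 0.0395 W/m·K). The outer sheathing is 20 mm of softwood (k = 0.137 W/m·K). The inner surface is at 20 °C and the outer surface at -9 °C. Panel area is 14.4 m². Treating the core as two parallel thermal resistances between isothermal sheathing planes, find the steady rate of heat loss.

Sheathing layers in series; stud and cavity paths in parallel between them.
R_inner = 0.018/(0.165×14.4) = 0.007576 K/W
R_stud  = 0.175/(41.7×0.09×14.4) = 0.003238 K/W
R_cav   = 0.175/(0.0395×0.91×14.4) = 0.3381 K/W
1/R_core = 1/R_stud + 1/R_cav → R_core = 0.003207 K/W
R_outer = 0.02/(0.137×14.4) = 0.01014 K/W
R_total = 0.02092 K/W
Q = ΔT/R_total = 29/0.02092

Q ≈ 1390 W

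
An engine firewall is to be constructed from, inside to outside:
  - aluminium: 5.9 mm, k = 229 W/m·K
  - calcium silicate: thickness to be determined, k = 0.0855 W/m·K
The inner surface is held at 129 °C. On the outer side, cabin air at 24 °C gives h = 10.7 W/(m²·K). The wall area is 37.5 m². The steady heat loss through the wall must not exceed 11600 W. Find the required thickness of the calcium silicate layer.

Series thermal resistances:
R_aluminium = L/(kA) = 0.0059/(229×37.5) = 6.87×10^-7 K/W
R_outer film = 1/(h_o·A) = 1/(10.7×37.5) = 0.002492 K/W
Sum of the known resistances R_other = 0.002493 K/W
Required total resistance R_tot = ΔT/Q_allow = 105/11600 = 0.009052 K/W
R_calcium silicate = R_tot − R_other = 0.006559 K/W
L = R·k·A = 0.006559×0.0855×37.5

L ≈ 21 mm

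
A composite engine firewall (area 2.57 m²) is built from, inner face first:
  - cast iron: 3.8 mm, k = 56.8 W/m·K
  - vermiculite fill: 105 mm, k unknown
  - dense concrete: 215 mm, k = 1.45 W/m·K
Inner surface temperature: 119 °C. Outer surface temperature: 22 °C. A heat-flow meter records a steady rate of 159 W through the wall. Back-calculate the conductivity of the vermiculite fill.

k ≈ 0.074 W/(m·K)

Thermal resistances in series:
R_cast iron = L/(kA) = 0.0038/(56.8×2.57) = 2.603×10^-5 K/W
R_dense concrete = L/(kA) = 0.215/(1.45×2.57) = 0.05769 K/W
Sum of known resistances R_other = 0.05772 K/W
Total R = ΔT/Q = 97/159 = 0.6101 K/W
R_vermiculite fill = R_total − R_other = 0.5523 K/W
k = L/(R·A) = 0.105/(0.5523×2.57)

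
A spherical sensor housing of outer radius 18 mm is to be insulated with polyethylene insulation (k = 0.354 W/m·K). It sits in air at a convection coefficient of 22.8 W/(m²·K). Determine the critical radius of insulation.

For a sphere r_cr = 2k/h = 2×0.354/22.8
r_cr = 31.1 mm; since the bare radius (18 mm) is below r_cr, adding a thin layer of insulation will *increase* heat loss.

r_cr ≈ 31.1 mm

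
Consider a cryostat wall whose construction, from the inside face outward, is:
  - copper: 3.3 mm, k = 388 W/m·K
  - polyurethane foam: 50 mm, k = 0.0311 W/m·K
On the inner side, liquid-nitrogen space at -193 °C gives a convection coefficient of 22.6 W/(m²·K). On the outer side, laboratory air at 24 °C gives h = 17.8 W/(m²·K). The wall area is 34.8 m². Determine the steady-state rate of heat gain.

Q ≈ 4420 W

Thermal resistances in series:
R_inner film = 1/(h_i·A) = 1/(22.6×34.8) = 0.001271 K/W
R_copper = L/(kA) = 0.0033/(388×34.8) = 2.444×10^-7 K/W
R_polyurethane foam = L/(kA) = 0.05/(0.0311×34.8) = 0.0462 K/W
R_outer film = 1/(h_o·A) = 1/(17.8×34.8) = 0.001614 K/W
R_total = 0.04908 K/W
Q = ΔT / R_total = 217 / 0.04908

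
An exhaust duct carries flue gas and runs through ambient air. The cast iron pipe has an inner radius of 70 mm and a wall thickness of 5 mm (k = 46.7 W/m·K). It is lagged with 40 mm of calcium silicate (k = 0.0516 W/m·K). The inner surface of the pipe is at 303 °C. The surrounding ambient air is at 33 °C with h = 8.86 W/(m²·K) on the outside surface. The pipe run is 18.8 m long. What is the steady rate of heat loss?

Per-layer cylindrical resistances, series-summed:
R_cast iron pipe wall = ln(75/70)/(2π×46.7×18.8) = 1.251×10^-5 K/W
R_calcium silicate = ln(115/75)/(2π×0.0516×18.8) = 0.07013 K/W
R_outer film = 1/(h_o·2πr_oL) = 1/(8.86×2π×0.115×18.8) = 0.008309 K/W
R_total = 0.07845 K/W
Q = ΔT/R_total = 270/0.07845

Q ≈ 3440 W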